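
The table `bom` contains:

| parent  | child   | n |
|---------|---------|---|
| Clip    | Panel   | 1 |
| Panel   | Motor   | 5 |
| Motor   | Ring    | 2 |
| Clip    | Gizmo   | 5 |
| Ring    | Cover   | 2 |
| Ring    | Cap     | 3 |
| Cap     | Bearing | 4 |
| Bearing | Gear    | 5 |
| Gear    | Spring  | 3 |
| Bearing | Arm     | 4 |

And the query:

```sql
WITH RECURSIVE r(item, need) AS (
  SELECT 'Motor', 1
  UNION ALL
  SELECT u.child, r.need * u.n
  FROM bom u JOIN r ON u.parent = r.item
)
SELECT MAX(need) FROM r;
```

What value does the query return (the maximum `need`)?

Base: (Motor, need=1).
Iteration 1: components of {Motor} -> Ring = 1*2 = 2.
Iteration 2: components of {Ring} -> Cap = 2*3 = 6, Cover = 2*2 = 4.
Iteration 3: components of {Cap,Cover} -> Bearing = 6*4 = 24.
Iteration 4: components of {Bearing} -> Arm = 24*4 = 96, Gear = 24*5 = 120.
Iteration 5: components of {Arm,Gear} -> Spring = 120*3 = 360.
Iteration 6: no further components; recursion stops.
need values: 1, 2, 4, 6, 24, 120, 96, 360; the maximum is 360.

360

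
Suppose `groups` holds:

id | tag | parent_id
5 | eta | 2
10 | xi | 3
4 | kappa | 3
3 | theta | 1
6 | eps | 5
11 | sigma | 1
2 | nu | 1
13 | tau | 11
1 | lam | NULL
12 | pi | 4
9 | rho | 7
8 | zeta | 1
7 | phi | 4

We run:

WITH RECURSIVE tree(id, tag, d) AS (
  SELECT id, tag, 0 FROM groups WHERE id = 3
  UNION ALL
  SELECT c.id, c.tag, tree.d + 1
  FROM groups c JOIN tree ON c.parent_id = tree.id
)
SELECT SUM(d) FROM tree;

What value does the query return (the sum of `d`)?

Base: id=3 (theta) at d 0.
Iteration 1: rows with parent_id in {3} -> kappa (id 4, d 1), xi (id 10, d 1).
Iteration 2: rows with parent_id in {4,10} -> phi (id 7, d 2), pi (id 12, d 2).
Iteration 3: rows with parent_id in {7,12} -> rho (id 9, d 3).
Iteration 4: no rows with parent_id in {9}; recursion stops.
SUM(d) = 0 + 1 + 1 + 2 + 2 + 3 = 9.

9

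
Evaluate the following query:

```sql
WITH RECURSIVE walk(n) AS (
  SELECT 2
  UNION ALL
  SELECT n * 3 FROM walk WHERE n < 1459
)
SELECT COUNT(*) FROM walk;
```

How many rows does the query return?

8

Base: n=2.
Iteration 1: 2 < 1459 holds -> n = 2 * 3 = 6.
Iteration 2: 6 < 1459 holds -> n = 6 * 3 = 18.
Iteration 3: 18 < 1459 holds -> n = 18 * 3 = 54.
Iteration 4: 54 < 1459 holds -> n = 54 * 3 = 162.
Iteration 5: 162 < 1459 holds -> n = 162 * 3 = 486.
Iteration 6: 486 < 1459 holds -> n = 486 * 3 = 1458.
Iteration 7: 1458 < 1459 holds -> n = 1458 * 3 = 4374.
Iteration 8: 4374 < 1459 fails; recursion stops.
Total rows emitted: 8.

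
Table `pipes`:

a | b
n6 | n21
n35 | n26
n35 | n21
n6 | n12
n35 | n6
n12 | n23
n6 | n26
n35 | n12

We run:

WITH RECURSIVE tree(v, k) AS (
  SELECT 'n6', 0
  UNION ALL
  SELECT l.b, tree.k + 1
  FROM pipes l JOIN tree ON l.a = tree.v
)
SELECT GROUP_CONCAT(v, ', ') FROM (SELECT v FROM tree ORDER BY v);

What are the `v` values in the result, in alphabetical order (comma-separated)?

Base: (n6, k=0).
Iteration 1: edges from {n6} -> (n12, k=1), (n21, k=1), (n26, k=1).
Iteration 2: edges from {n12,n21,n26} -> (n23, k=2).
Iteration 3: no outgoing edges from {n23}; recursion stops.

n12, n21, n23, n26, n6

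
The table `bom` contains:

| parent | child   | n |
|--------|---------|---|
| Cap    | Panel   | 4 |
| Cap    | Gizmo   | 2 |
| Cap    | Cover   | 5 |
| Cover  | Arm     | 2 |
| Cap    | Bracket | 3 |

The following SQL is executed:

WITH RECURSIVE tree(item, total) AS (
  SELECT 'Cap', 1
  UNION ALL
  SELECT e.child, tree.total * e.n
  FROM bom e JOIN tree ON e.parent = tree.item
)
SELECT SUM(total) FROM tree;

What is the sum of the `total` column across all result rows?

Base: (Cap, total=1).
Iteration 1: components of {Cap} -> Bracket = 1*3 = 3, Cover = 1*5 = 5, Gizmo = 1*2 = 2, Panel = 1*4 = 4.
Iteration 2: components of {Bracket,Cover,Gizmo,Panel} -> Arm = 5*2 = 10.
Iteration 3: no further components; recursion stops.
SUM(total) = 1 + 4 + 2 + 5 + 3 + 10 = 25.

25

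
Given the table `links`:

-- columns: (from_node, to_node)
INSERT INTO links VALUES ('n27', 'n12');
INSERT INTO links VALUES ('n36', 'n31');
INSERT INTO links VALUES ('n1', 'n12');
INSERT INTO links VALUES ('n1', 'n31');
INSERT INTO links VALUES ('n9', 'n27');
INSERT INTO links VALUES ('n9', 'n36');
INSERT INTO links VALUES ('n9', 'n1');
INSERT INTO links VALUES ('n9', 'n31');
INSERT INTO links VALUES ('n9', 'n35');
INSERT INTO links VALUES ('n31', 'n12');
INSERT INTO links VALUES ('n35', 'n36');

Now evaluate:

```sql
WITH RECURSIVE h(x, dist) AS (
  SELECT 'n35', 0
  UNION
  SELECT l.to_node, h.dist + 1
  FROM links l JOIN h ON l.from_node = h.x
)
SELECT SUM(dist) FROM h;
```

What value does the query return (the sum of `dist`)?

Base: (n35, dist=0).
Iteration 1: edges from {n35} -> (n36, dist=1).
Iteration 2: edges from {n36} -> (n31, dist=2).
Iteration 3: edges from {n31} -> (n12, dist=3).
Iteration 4: no outgoing edges from {n12}; recursion stops.
SUM(dist) = 0 + 1 + 2 + 3 = 6.

6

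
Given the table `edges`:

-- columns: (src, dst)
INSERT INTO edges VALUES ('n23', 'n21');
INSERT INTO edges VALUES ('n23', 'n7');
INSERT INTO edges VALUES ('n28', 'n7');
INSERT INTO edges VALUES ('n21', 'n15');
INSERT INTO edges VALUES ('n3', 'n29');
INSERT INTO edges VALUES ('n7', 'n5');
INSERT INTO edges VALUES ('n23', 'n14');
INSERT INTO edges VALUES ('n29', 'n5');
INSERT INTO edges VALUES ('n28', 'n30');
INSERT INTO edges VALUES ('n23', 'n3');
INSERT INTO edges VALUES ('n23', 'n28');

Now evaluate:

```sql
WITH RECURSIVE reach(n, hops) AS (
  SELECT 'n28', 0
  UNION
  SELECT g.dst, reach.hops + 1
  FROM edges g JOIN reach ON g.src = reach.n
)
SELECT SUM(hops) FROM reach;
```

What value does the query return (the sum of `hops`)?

4

Base: (n28, hops=0).
Iteration 1: edges from {n28} -> (n30, hops=1), (n7, hops=1).
Iteration 2: edges from {n30,n7} -> (n5, hops=2).
Iteration 3: no outgoing edges from {n5}; recursion stops.
SUM(hops) = 0 + 1 + 1 + 2 = 4.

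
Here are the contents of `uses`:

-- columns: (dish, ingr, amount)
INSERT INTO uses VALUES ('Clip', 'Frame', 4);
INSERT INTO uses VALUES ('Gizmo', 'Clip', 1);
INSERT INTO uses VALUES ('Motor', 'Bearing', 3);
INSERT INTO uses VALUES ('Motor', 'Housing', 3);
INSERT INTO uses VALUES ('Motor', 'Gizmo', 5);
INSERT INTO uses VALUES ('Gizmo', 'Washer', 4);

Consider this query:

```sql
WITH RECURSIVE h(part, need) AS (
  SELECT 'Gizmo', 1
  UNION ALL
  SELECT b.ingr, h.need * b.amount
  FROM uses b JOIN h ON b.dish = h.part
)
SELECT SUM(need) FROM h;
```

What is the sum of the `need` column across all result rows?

Base: (Gizmo, need=1).
Iteration 1: components of {Gizmo} -> Clip = 1*1 = 1, Washer = 1*4 = 4.
Iteration 2: components of {Clip,Washer} -> Frame = 1*4 = 4.
Iteration 3: no further components; recursion stops.
SUM(need) = 1 + 1 + 4 + 4 = 10.

10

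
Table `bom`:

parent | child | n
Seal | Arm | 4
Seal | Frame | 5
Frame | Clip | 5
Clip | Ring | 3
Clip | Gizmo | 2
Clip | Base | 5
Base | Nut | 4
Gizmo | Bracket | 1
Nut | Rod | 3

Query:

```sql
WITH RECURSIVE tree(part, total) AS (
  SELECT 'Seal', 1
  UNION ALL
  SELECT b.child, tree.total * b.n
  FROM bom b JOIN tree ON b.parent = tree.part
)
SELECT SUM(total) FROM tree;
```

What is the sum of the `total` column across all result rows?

2335

Base: (Seal, total=1).
Iteration 1: components of {Seal} -> Arm = 1*4 = 4, Frame = 1*5 = 5.
Iteration 2: components of {Arm,Frame} -> Clip = 5*5 = 25.
Iteration 3: components of {Clip} -> Base = 25*5 = 125, Gizmo = 25*2 = 50, Ring = 25*3 = 75.
Iteration 4: components of {Base,Gizmo,Ring} -> Bracket = 50*1 = 50, Nut = 125*4 = 500.
Iteration 5: components of {Bracket,Nut} -> Rod = 500*3 = 1500.
Iteration 6: no further components; recursion stops.
SUM(total) = 1 + 4 + 5 + 25 + 75 + 50 + 125 + 50 + 500 + 1500 = 2335.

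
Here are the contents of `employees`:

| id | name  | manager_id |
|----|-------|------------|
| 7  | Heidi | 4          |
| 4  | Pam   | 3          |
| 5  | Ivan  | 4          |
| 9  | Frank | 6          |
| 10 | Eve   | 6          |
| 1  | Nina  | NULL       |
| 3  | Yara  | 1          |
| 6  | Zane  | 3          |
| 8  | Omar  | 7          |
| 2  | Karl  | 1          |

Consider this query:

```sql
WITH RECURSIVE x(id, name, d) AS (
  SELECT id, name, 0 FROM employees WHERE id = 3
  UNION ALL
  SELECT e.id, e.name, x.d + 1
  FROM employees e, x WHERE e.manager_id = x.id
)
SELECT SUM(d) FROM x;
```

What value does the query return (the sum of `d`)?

13

Base: id=3 (Yara) at d 0.
Iteration 1: rows with manager_id in {3} -> Pam (id 4, d 1), Zane (id 6, d 1).
Iteration 2: rows with manager_id in {4,6} -> Ivan (id 5, d 2), Heidi (id 7, d 2), Frank (id 9, d 2), Eve (id 10, d 2).
Iteration 3: rows with manager_id in {5,7,9,10} -> Omar (id 8, d 3).
Iteration 4: no rows with manager_id in {8}; recursion stops.
SUM(d) = 0 + 1 + 1 + 2 + 2 + 2 + 2 + 3 = 13.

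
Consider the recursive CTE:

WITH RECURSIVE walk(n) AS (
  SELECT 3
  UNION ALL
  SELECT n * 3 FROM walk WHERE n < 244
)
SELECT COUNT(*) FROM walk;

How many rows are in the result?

Base: n=3.
Iteration 1: 3 < 244 holds -> n = 3 * 3 = 9.
Iteration 2: 9 < 244 holds -> n = 9 * 3 = 27.
Iteration 3: 27 < 244 holds -> n = 27 * 3 = 81.
Iteration 4: 81 < 244 holds -> n = 81 * 3 = 243.
Iteration 5: 243 < 244 holds -> n = 243 * 3 = 729.
Iteration 6: 729 < 244 fails; recursion stops.
Total rows emitted: 6.

6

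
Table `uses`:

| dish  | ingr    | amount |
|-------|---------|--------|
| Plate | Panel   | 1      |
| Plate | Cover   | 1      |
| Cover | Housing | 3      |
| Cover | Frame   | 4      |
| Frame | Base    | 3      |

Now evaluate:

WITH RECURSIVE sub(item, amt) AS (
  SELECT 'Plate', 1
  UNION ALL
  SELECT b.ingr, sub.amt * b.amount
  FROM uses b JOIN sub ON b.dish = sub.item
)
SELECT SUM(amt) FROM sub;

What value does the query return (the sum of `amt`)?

22

Base: (Plate, amt=1).
Iteration 1: components of {Plate} -> Cover = 1*1 = 1, Panel = 1*1 = 1.
Iteration 2: components of {Cover,Panel} -> Frame = 1*4 = 4, Housing = 1*3 = 3.
Iteration 3: components of {Frame,Housing} -> Base = 4*3 = 12.
Iteration 4: no further components; recursion stops.
SUM(amt) = 1 + 1 + 1 + 3 + 4 + 12 = 22.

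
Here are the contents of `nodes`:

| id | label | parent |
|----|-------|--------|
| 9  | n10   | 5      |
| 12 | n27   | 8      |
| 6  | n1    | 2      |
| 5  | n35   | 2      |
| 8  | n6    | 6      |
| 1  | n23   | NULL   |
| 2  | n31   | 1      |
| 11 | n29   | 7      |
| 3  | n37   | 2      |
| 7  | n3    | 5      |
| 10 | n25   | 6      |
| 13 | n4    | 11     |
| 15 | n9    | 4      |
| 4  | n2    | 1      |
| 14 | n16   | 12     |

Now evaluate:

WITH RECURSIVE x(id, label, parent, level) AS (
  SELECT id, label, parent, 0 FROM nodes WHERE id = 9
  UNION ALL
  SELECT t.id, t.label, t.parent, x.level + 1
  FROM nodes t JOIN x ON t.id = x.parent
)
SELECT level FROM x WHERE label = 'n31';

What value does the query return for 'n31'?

2

Base: id=9 (n10), parent=5, level 0.
Iteration 1: join on id=5 -> n35 (id 5, parent=2, level 1).
Iteration 2: join on id=2 -> n31 (id 2, parent=1, level 2).
Iteration 3: join on id=1 -> n23 (id 1, parent=NULL, level 3).
Iteration 4: parent is NULL; no match; recursion stops.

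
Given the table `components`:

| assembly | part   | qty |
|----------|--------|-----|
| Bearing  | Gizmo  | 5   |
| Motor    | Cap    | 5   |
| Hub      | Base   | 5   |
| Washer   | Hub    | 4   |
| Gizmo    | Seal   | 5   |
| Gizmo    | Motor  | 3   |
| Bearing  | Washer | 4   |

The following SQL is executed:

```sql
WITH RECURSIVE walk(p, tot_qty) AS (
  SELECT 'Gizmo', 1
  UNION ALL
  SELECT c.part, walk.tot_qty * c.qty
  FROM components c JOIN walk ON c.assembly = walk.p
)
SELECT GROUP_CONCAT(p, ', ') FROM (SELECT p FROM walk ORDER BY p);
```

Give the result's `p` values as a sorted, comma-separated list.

Base: (Gizmo, tot_qty=1).
Iteration 1: components of {Gizmo} -> Motor = 1*3 = 3, Seal = 1*5 = 5.
Iteration 2: components of {Motor,Seal} -> Cap = 3*5 = 15.
Iteration 3: no further components; recursion stops.

Cap, Gizmo, Motor, Seal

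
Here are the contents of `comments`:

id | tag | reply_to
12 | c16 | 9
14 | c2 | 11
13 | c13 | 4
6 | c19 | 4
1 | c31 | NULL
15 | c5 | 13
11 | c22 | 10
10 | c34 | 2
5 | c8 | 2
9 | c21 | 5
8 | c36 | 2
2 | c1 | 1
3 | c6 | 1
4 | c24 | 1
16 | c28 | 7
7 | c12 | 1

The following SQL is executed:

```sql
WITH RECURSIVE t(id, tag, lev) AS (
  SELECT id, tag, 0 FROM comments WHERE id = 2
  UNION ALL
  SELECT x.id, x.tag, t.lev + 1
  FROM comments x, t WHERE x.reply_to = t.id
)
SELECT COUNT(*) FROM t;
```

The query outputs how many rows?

8

Base: id=2 (c1) at lev 0.
Iteration 1: rows with reply_to in {2} -> c8 (id 5, lev 1), c36 (id 8, lev 1), c34 (id 10, lev 1).
Iteration 2: rows with reply_to in {5,8,10} -> c21 (id 9, lev 2), c22 (id 11, lev 2).
Iteration 3: rows with reply_to in {9,11} -> c16 (id 12, lev 3), c2 (id 14, lev 3).
Iteration 4: no rows with reply_to in {12,14}; recursion stops.
Total rows emitted: 8.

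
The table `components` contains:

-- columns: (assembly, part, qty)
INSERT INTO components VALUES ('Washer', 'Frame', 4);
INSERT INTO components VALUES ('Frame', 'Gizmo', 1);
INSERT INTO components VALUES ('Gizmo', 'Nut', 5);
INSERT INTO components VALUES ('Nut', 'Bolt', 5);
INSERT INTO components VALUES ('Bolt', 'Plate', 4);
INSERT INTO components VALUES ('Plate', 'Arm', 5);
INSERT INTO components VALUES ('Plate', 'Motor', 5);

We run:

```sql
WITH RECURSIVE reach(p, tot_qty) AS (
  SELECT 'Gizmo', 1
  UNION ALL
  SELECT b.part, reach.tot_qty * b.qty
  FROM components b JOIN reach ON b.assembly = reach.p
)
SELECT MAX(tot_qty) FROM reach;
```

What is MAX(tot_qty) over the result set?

Base: (Gizmo, tot_qty=1).
Iteration 1: components of {Gizmo} -> Nut = 1*5 = 5.
Iteration 2: components of {Nut} -> Bolt = 5*5 = 25.
Iteration 3: components of {Bolt} -> Plate = 25*4 = 100.
Iteration 4: components of {Plate} -> Arm = 100*5 = 500, Motor = 100*5 = 500.
Iteration 5: no further components; recursion stops.
tot_qty values: 1, 5, 25, 100, 500, 500; the maximum is 500.

500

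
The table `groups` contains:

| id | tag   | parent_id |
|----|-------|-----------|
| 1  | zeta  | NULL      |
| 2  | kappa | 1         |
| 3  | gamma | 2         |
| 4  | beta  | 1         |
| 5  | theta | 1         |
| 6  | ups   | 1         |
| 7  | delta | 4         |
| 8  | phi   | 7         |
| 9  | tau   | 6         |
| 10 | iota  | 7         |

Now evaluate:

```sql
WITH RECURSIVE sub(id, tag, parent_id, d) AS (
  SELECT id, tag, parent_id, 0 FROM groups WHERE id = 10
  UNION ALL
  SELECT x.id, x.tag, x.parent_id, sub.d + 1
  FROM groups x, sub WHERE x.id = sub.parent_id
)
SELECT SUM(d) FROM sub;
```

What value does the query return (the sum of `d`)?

Base: id=10 (iota), parent_id=7, d 0.
Iteration 1: join on id=7 -> delta (id 7, parent_id=4, d 1).
Iteration 2: join on id=4 -> beta (id 4, parent_id=1, d 2).
Iteration 3: join on id=1 -> zeta (id 1, parent_id=NULL, d 3).
Iteration 4: parent_id is NULL; no match; recursion stops.
SUM(d) = 0 + 1 + 2 + 3 = 6.

6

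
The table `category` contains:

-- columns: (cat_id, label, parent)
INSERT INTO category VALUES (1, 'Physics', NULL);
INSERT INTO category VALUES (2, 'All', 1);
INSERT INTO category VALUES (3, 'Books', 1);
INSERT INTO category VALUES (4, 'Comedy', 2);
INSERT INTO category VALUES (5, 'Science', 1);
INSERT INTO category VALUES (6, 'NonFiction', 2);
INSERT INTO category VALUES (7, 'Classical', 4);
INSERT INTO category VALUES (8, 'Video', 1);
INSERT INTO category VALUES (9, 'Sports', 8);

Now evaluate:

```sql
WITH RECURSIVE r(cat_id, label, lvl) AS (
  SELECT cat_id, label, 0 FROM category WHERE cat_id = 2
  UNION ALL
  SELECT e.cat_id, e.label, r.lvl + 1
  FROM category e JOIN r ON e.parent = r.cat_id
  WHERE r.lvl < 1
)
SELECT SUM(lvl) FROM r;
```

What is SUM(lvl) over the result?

Base: cat_id=2 (All) at lvl 0.
Iteration 1: rows with parent in {2} -> Comedy (id 4, lvl 1), NonFiction (id 6, lvl 1).
Iteration 2: lvl < 1 fails for all current rows; recursion stops.
SUM(lvl) = 0 + 1 + 1 = 2.

2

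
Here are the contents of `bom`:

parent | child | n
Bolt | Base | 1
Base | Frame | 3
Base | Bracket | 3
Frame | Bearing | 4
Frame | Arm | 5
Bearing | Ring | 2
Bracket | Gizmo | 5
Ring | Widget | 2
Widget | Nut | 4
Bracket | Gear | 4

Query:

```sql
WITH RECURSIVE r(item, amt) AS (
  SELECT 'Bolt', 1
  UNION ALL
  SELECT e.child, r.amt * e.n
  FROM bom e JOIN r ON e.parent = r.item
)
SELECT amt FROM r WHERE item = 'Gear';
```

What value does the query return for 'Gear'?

12

Base: (Bolt, amt=1).
Iteration 1: components of {Bolt} -> Base = 1*1 = 1.
Iteration 2: components of {Base} -> Bracket = 1*3 = 3, Frame = 1*3 = 3.
Iteration 3: components of {Bracket,Frame} -> Arm = 3*5 = 15, Bearing = 3*4 = 12, Gear = 3*4 = 12, Gizmo = 3*5 = 15.
Iteration 4: components of {Arm,Bearing,Gear,Gizmo} -> Ring = 12*2 = 24.
Iteration 5: components of {Ring} -> Widget = 24*2 = 48.
Iteration 6: components of {Widget} -> Nut = 48*4 = 192.
Iteration 7: no further components; recursion stops.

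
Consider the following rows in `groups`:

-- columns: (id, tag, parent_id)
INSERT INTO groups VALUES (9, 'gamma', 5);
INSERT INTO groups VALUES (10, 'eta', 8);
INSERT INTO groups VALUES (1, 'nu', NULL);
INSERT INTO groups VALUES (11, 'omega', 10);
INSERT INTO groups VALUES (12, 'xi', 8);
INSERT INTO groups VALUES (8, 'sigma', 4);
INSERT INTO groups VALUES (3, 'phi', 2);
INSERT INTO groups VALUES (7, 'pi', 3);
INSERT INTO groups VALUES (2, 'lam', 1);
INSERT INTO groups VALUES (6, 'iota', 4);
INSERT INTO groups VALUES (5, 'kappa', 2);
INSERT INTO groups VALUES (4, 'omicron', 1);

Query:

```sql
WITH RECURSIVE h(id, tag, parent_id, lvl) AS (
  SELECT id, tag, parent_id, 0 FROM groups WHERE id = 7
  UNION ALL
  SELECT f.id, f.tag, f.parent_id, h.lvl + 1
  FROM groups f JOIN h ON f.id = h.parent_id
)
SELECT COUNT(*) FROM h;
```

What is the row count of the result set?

Base: id=7 (pi), parent_id=3, lvl 0.
Iteration 1: join on id=3 -> phi (id 3, parent_id=2, lvl 1).
Iteration 2: join on id=2 -> lam (id 2, parent_id=1, lvl 2).
Iteration 3: join on id=1 -> nu (id 1, parent_id=NULL, lvl 3).
Iteration 4: parent_id is NULL; no match; recursion stops.
Total rows emitted: 4.

4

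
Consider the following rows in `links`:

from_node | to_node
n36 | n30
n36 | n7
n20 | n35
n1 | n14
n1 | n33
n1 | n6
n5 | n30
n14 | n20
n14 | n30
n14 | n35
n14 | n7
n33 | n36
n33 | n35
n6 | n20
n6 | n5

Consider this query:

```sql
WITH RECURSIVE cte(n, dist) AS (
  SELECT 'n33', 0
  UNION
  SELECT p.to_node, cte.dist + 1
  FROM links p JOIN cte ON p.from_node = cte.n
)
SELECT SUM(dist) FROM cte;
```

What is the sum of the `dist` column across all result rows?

6

Base: (n33, dist=0).
Iteration 1: edges from {n33} -> (n35, dist=1), (n36, dist=1).
Iteration 2: edges from {n35,n36} -> (n30, dist=2), (n7, dist=2).
Iteration 3: no outgoing edges from {n30,n7}; recursion stops.
SUM(dist) = 0 + 1 + 1 + 2 + 2 = 6.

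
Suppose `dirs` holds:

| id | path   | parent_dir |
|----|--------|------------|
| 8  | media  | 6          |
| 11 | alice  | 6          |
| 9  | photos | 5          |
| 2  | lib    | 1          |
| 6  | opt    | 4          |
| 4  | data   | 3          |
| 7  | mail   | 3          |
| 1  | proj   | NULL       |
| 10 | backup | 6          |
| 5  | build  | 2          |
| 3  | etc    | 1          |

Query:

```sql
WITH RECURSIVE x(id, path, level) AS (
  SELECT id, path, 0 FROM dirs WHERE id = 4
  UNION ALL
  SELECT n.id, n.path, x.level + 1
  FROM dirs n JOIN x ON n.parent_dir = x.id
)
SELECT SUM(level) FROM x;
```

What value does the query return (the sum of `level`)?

Base: id=4 (data) at level 0.
Iteration 1: rows with parent_dir in {4} -> opt (id 6, level 1).
Iteration 2: rows with parent_dir in {6} -> media (id 8, level 2), backup (id 10, level 2), alice (id 11, level 2).
Iteration 3: no rows with parent_dir in {8,10,11}; recursion stops.
SUM(level) = 0 + 1 + 2 + 2 + 2 = 7.

7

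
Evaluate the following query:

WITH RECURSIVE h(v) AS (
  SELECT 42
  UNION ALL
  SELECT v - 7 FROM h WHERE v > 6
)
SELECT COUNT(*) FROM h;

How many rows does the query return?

Base: v=42.
Iteration 1: 42 > 6 holds -> v = 42 - 7 = 35.
Iteration 2: 35 > 6 holds -> v = 35 - 7 = 28.
Iteration 3: 28 > 6 holds -> v = 28 - 7 = 21.
Iteration 4: 21 > 6 holds -> v = 21 - 7 = 14.
Iteration 5: 14 > 6 holds -> v = 14 - 7 = 7.
Iteration 6: 7 > 6 holds -> v = 7 - 7 = 0.
Iteration 7: 0 > 6 fails; recursion stops.
Total rows emitted: 7.

7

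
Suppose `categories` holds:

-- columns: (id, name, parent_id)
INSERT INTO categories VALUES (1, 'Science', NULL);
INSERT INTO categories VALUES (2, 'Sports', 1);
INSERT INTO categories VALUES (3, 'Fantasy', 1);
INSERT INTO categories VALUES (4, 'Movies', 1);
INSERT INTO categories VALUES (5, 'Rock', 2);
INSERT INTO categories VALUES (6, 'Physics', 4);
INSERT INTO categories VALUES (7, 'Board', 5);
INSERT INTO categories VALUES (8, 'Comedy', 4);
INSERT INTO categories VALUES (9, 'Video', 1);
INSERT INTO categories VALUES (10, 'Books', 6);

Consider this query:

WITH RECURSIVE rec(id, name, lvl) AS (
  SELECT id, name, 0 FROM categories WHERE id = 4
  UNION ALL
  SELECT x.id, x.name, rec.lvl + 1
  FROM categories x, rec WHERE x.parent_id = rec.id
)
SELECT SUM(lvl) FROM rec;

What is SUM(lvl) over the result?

4

Base: id=4 (Movies) at lvl 0.
Iteration 1: rows with parent_id in {4} -> Physics (id 6, lvl 1), Comedy (id 8, lvl 1).
Iteration 2: rows with parent_id in {6,8} -> Books (id 10, lvl 2).
Iteration 3: no rows with parent_id in {10}; recursion stops.
SUM(lvl) = 0 + 1 + 1 + 2 = 4.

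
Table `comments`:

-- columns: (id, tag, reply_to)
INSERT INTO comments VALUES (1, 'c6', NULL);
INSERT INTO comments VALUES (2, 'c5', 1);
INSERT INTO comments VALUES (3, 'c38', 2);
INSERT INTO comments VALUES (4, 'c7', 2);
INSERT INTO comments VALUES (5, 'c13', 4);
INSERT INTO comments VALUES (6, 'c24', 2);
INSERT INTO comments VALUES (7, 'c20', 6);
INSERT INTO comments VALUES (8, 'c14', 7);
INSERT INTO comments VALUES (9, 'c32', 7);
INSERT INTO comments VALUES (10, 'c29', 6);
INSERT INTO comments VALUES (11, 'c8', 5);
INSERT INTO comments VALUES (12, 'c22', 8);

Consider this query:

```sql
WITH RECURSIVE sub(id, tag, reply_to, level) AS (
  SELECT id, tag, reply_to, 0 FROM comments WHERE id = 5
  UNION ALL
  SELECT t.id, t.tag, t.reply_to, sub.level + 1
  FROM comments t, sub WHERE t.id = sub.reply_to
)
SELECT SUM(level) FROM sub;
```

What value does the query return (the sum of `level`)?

Base: id=5 (c13), reply_to=4, level 0.
Iteration 1: join on id=4 -> c7 (id 4, reply_to=2, level 1).
Iteration 2: join on id=2 -> c5 (id 2, reply_to=1, level 2).
Iteration 3: join on id=1 -> c6 (id 1, reply_to=NULL, level 3).
Iteration 4: reply_to is NULL; no match; recursion stops.
SUM(level) = 0 + 1 + 2 + 3 = 6.

6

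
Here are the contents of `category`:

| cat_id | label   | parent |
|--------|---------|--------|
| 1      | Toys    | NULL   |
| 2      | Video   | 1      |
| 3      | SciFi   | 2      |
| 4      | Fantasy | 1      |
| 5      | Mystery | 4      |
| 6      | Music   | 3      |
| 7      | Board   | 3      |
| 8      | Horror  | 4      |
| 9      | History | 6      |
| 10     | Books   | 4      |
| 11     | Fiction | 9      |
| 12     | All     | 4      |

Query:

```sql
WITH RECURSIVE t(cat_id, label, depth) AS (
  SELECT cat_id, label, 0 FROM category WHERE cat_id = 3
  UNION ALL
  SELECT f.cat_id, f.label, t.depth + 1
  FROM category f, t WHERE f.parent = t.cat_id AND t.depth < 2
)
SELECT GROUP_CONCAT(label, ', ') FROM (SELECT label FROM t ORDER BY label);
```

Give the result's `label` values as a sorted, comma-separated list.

Base: cat_id=3 (SciFi) at depth 0.
Iteration 1: rows with parent in {3} -> Music (id 6, depth 1), Board (id 7, depth 1).
Iteration 2: rows with parent in {6,7} -> History (id 9, depth 2).
Iteration 3: depth < 2 fails for all current rows; recursion stops.

Board, History, Music, SciFi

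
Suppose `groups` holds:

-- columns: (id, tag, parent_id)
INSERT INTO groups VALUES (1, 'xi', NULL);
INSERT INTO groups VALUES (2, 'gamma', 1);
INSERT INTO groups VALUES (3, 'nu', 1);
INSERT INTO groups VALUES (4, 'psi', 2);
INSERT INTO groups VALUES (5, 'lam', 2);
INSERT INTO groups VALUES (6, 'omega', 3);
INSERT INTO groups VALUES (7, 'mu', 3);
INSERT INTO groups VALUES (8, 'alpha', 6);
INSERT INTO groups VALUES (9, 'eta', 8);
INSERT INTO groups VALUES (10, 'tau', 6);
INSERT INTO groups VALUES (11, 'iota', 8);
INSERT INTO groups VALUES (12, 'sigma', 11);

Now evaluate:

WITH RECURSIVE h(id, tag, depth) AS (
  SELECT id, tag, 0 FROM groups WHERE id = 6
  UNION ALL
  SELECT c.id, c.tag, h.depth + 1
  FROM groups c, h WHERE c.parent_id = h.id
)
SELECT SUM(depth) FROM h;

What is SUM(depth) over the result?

9

Base: id=6 (omega) at depth 0.
Iteration 1: rows with parent_id in {6} -> alpha (id 8, depth 1), tau (id 10, depth 1).
Iteration 2: rows with parent_id in {8,10} -> eta (id 9, depth 2), iota (id 11, depth 2).
Iteration 3: rows with parent_id in {9,11} -> sigma (id 12, depth 3).
Iteration 4: no rows with parent_id in {12}; recursion stops.
SUM(depth) = 0 + 1 + 1 + 2 + 2 + 3 = 9.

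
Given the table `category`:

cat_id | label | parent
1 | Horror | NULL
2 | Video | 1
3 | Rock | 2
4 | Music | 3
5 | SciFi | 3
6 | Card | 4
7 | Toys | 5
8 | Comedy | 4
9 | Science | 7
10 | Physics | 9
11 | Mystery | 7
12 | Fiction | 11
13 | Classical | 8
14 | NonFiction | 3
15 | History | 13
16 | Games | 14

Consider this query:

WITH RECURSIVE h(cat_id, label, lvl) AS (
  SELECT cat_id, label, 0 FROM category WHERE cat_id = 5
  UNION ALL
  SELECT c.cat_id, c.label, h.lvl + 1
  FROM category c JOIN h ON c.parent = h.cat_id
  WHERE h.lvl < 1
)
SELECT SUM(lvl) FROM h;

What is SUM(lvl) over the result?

Base: cat_id=5 (SciFi) at lvl 0.
Iteration 1: rows with parent in {5} -> Toys (id 7, lvl 1).
Iteration 2: lvl < 1 fails for all current rows; recursion stops.
SUM(lvl) = 0 + 1 = 1.

1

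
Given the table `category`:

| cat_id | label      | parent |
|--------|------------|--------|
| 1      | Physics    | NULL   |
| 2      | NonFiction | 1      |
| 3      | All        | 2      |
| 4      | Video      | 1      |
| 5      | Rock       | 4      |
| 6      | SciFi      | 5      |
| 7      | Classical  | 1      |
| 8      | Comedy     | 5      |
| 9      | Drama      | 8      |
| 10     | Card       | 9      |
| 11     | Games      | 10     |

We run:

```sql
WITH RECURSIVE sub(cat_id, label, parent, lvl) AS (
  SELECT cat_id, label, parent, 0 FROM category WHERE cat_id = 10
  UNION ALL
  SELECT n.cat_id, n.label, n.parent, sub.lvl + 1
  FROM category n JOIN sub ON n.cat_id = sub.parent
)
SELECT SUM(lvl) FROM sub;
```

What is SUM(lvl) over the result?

Base: cat_id=10 (Card), parent=9, lvl 0.
Iteration 1: join on cat_id=9 -> Drama (id 9, parent=8, lvl 1).
Iteration 2: join on cat_id=8 -> Comedy (id 8, parent=5, lvl 2).
Iteration 3: join on cat_id=5 -> Rock (id 5, parent=4, lvl 3).
Iteration 4: join on cat_id=4 -> Video (id 4, parent=1, lvl 4).
Iteration 5: join on cat_id=1 -> Physics (id 1, parent=NULL, lvl 5).
Iteration 6: parent is NULL; no match; recursion stops.
SUM(lvl) = 0 + 1 + 2 + 3 + 4 + 5 = 15.

15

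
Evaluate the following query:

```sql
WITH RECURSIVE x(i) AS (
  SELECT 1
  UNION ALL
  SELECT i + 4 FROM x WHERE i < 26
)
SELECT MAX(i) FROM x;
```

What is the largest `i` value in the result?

Base: i=1.
Iteration 1: 1 < 26 holds -> i = 1 + 4 = 5.
Iteration 2: 5 < 26 holds -> i = 5 + 4 = 9.
Iteration 3: 9 < 26 holds -> i = 9 + 4 = 13.
Iteration 4: 13 < 26 holds -> i = 13 + 4 = 17.
Iteration 5: 17 < 26 holds -> i = 17 + 4 = 21.
Iteration 6: 21 < 26 holds -> i = 21 + 4 = 25.
Iteration 7: 25 < 26 holds -> i = 25 + 4 = 29.
Iteration 8: 29 < 26 fails; recursion stops.
i values: 1, 5, 9, 13, 17, 21, 25, 29; the maximum is 29.

29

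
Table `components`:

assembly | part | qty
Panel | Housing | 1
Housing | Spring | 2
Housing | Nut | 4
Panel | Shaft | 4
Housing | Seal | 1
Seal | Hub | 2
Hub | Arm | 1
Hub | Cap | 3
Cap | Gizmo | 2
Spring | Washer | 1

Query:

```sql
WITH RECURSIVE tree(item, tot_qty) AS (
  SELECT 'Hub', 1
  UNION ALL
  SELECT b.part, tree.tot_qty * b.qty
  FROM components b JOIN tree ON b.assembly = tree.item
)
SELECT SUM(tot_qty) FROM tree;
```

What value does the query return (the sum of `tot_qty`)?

11

Base: (Hub, tot_qty=1).
Iteration 1: components of {Hub} -> Arm = 1*1 = 1, Cap = 1*3 = 3.
Iteration 2: components of {Arm,Cap} -> Gizmo = 3*2 = 6.
Iteration 3: no further components; recursion stops.
SUM(tot_qty) = 1 + 1 + 3 + 6 = 11.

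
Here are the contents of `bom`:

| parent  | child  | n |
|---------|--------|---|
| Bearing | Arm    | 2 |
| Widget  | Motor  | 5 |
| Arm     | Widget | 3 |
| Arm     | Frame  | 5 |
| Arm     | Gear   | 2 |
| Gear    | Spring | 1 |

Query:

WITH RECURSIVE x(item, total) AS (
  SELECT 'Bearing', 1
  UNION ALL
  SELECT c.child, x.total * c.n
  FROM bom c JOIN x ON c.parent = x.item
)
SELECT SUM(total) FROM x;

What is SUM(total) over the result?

57

Base: (Bearing, total=1).
Iteration 1: components of {Bearing} -> Arm = 1*2 = 2.
Iteration 2: components of {Arm} -> Frame = 2*5 = 10, Gear = 2*2 = 4, Widget = 2*3 = 6.
Iteration 3: components of {Frame,Gear,Widget} -> Motor = 6*5 = 30, Spring = 4*1 = 4.
Iteration 4: no further components; recursion stops.
SUM(total) = 1 + 2 + 6 + 10 + 4 + 30 + 4 = 57.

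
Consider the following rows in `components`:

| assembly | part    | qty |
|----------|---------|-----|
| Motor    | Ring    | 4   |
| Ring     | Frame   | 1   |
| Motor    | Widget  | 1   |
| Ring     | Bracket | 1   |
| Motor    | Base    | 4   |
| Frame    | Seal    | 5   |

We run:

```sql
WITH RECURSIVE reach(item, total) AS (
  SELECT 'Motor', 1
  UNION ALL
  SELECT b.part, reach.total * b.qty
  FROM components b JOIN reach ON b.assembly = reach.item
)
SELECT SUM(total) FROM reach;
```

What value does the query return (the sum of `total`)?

38

Base: (Motor, total=1).
Iteration 1: components of {Motor} -> Base = 1*4 = 4, Ring = 1*4 = 4, Widget = 1*1 = 1.
Iteration 2: components of {Base,Ring,Widget} -> Bracket = 4*1 = 4, Frame = 4*1 = 4.
Iteration 3: components of {Bracket,Frame} -> Seal = 4*5 = 20.
Iteration 4: no further components; recursion stops.
SUM(total) = 1 + 4 + 1 + 4 + 4 + 4 + 20 = 38.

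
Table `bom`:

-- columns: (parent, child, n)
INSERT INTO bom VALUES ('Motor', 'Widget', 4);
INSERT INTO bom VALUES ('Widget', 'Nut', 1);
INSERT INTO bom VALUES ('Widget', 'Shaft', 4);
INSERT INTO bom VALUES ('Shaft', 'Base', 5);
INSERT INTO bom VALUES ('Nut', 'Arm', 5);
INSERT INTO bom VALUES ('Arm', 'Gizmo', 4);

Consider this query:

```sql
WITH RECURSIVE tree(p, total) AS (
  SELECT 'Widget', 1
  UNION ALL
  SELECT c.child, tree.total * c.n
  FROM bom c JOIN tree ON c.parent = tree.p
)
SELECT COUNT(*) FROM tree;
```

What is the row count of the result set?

Base: (Widget, total=1).
Iteration 1: components of {Widget} -> Nut = 1*1 = 1, Shaft = 1*4 = 4.
Iteration 2: components of {Nut,Shaft} -> Arm = 1*5 = 5, Base = 4*5 = 20.
Iteration 3: components of {Arm,Base} -> Gizmo = 5*4 = 20.
Iteration 4: no further components; recursion stops.
Total rows emitted: 6.

6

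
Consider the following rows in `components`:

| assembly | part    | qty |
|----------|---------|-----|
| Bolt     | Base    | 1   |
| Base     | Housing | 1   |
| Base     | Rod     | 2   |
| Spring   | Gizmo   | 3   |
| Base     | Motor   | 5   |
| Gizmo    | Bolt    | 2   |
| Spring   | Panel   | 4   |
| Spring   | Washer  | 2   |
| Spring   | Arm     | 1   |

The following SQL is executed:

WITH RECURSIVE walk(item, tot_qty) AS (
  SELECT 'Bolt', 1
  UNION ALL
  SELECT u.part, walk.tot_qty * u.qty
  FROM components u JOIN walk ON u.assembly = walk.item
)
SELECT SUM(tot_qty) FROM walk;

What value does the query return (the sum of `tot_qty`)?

10

Base: (Bolt, tot_qty=1).
Iteration 1: components of {Bolt} -> Base = 1*1 = 1.
Iteration 2: components of {Base} -> Housing = 1*1 = 1, Motor = 1*5 = 5, Rod = 1*2 = 2.
Iteration 3: no further components; recursion stops.
SUM(tot_qty) = 1 + 1 + 5 + 1 + 2 = 10.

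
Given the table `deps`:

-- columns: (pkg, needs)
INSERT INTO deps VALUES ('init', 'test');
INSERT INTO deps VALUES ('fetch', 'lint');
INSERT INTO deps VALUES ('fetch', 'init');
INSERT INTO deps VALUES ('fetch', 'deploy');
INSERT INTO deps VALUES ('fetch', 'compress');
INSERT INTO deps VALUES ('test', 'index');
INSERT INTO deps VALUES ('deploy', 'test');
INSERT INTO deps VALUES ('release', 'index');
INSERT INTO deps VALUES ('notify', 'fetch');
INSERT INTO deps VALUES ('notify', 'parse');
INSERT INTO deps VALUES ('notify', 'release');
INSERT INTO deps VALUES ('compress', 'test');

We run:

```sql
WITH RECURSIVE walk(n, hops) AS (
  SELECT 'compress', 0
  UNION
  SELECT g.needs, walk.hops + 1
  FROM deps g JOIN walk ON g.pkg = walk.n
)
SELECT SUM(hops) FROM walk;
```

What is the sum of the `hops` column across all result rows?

Base: (compress, hops=0).
Iteration 1: edges from {compress} -> (test, hops=1).
Iteration 2: edges from {test} -> (index, hops=2).
Iteration 3: no outgoing edges from {index}; recursion stops.
SUM(hops) = 0 + 1 + 2 = 3.

3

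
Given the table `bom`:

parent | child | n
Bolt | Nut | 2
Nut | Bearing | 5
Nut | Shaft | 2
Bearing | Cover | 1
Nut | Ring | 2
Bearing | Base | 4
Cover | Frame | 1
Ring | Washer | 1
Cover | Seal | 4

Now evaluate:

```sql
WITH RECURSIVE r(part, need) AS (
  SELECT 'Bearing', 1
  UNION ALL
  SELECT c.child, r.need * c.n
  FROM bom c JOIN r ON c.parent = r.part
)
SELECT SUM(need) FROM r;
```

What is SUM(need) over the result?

Base: (Bearing, need=1).
Iteration 1: components of {Bearing} -> Base = 1*4 = 4, Cover = 1*1 = 1.
Iteration 2: components of {Base,Cover} -> Frame = 1*1 = 1, Seal = 1*4 = 4.
Iteration 3: no further components; recursion stops.
SUM(need) = 1 + 1 + 4 + 1 + 4 = 11.

11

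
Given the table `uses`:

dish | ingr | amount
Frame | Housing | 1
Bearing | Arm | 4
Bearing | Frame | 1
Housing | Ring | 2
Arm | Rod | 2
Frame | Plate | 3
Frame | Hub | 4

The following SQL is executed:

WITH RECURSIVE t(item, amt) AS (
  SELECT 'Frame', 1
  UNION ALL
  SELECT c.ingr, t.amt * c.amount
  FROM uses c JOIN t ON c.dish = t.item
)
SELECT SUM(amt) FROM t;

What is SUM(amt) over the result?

11

Base: (Frame, amt=1).
Iteration 1: components of {Frame} -> Housing = 1*1 = 1, Hub = 1*4 = 4, Plate = 1*3 = 3.
Iteration 2: components of {Housing,Hub,Plate} -> Ring = 1*2 = 2.
Iteration 3: no further components; recursion stops.
SUM(amt) = 1 + 1 + 3 + 4 + 2 = 11.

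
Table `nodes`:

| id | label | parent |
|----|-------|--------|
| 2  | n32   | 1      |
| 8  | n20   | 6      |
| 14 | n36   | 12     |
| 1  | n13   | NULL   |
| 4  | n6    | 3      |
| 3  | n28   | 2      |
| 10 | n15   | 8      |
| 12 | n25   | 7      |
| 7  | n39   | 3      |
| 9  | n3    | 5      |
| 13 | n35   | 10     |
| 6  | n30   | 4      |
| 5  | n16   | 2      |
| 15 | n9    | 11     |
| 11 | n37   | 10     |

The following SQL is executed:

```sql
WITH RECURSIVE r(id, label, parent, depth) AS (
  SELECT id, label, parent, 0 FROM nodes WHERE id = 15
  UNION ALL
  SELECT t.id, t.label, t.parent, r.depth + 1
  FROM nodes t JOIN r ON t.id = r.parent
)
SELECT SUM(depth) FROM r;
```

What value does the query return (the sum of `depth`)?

36

Base: id=15 (n9), parent=11, depth 0.
Iteration 1: join on id=11 -> n37 (id 11, parent=10, depth 1).
Iteration 2: join on id=10 -> n15 (id 10, parent=8, depth 2).
Iteration 3: join on id=8 -> n20 (id 8, parent=6, depth 3).
Iteration 4: join on id=6 -> n30 (id 6, parent=4, depth 4).
Iteration 5: join on id=4 -> n6 (id 4, parent=3, depth 5).
Iteration 6: join on id=3 -> n28 (id 3, parent=2, depth 6).
Iteration 7: join on id=2 -> n32 (id 2, parent=1, depth 7).
Iteration 8: join on id=1 -> n13 (id 1, parent=NULL, depth 8).
Iteration 9: parent is NULL; no match; recursion stops.
SUM(depth) = 0 + 1 + 2 + 3 + 4 + 5 + 6 + 7 + 8 = 36.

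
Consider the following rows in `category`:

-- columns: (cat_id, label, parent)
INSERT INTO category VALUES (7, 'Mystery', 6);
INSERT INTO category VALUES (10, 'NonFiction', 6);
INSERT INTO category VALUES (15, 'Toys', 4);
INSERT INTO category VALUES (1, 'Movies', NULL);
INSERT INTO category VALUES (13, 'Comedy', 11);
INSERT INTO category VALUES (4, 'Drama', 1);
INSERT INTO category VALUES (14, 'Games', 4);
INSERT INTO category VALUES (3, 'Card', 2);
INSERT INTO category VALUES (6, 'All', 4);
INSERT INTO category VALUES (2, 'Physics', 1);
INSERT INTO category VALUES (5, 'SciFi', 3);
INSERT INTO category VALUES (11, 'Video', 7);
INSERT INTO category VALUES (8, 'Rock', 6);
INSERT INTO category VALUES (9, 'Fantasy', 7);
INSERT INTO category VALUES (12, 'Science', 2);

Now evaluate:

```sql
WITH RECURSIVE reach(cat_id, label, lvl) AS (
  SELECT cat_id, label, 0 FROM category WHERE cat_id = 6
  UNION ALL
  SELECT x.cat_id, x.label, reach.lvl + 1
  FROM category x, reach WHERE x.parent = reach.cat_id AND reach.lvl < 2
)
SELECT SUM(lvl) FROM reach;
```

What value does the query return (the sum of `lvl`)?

7

Base: cat_id=6 (All) at lvl 0.
Iteration 1: rows with parent in {6} -> Mystery (id 7, lvl 1), Rock (id 8, lvl 1), NonFiction (id 10, lvl 1).
Iteration 2: rows with parent in {7,8,10} -> Fantasy (id 9, lvl 2), Video (id 11, lvl 2).
Iteration 3: lvl < 2 fails for all current rows; recursion stops.
SUM(lvl) = 0 + 1 + 1 + 1 + 2 + 2 = 7.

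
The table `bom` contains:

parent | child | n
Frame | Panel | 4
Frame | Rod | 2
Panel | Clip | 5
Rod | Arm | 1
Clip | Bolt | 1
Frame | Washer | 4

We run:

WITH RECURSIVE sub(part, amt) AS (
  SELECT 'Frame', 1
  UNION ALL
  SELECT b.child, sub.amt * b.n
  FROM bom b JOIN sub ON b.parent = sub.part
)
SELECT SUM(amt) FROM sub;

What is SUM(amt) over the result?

Base: (Frame, amt=1).
Iteration 1: components of {Frame} -> Panel = 1*4 = 4, Rod = 1*2 = 2, Washer = 1*4 = 4.
Iteration 2: components of {Panel,Rod,Washer} -> Arm = 2*1 = 2, Clip = 4*5 = 20.
Iteration 3: components of {Arm,Clip} -> Bolt = 20*1 = 20.
Iteration 4: no further components; recursion stops.
SUM(amt) = 1 + 4 + 2 + 4 + 20 + 2 + 20 = 53.

53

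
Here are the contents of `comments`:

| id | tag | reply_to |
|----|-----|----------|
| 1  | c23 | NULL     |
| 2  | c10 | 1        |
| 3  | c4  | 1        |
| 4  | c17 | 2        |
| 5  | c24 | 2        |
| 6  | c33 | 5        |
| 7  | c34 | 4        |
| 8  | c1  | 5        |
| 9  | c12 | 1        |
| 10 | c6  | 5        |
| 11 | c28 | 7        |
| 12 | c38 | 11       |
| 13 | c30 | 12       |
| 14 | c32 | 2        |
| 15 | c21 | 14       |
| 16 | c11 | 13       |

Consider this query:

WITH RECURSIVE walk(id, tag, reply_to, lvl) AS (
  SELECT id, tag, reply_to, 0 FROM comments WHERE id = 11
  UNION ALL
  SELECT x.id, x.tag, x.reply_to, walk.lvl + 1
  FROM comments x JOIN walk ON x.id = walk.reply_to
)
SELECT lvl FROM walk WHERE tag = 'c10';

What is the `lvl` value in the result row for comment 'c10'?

Base: id=11 (c28), reply_to=7, lvl 0.
Iteration 1: join on id=7 -> c34 (id 7, reply_to=4, lvl 1).
Iteration 2: join on id=4 -> c17 (id 4, reply_to=2, lvl 2).
Iteration 3: join on id=2 -> c10 (id 2, reply_to=1, lvl 3).
Iteration 4: join on id=1 -> c23 (id 1, reply_to=NULL, lvl 4).
Iteration 5: reply_to is NULL; no match; recursion stops.

3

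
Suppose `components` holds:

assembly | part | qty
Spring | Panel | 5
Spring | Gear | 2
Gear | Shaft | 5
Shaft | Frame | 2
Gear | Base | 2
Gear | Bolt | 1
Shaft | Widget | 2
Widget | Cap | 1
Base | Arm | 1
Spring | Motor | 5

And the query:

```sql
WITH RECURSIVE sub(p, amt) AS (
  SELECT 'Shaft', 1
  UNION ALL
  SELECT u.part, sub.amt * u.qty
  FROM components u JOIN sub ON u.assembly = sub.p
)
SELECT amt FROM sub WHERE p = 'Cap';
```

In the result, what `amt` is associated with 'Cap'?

Base: (Shaft, amt=1).
Iteration 1: components of {Shaft} -> Frame = 1*2 = 2, Widget = 1*2 = 2.
Iteration 2: components of {Frame,Widget} -> Cap = 2*1 = 2.
Iteration 3: no further components; recursion stops.

2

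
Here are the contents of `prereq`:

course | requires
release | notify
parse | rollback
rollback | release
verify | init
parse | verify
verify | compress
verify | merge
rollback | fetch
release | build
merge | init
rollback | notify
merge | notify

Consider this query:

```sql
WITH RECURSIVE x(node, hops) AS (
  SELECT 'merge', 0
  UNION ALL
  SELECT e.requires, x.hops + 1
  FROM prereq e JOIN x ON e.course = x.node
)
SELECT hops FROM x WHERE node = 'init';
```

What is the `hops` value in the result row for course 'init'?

Base: (merge, hops=0).
Iteration 1: edges from {merge} -> (init, hops=1), (notify, hops=1).
Iteration 2: no outgoing edges from {init,notify}; recursion stops.

1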